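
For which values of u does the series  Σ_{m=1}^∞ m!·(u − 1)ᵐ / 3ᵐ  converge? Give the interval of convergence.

By the ratio test, |a_{m+1}/a_m| = (m+1) · 1/3 → ∞.
The ratio grows without bound, so the series diverges whenever (u − 1) ≠ 0; it converges only at u = 1. R = 0.

{1}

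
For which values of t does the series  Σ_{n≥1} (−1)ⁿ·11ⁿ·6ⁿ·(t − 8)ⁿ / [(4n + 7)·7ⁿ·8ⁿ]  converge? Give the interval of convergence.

By the ratio test, |a_{n+1}/a_n| = [(4n + 7)/(4(n+1) + 7)] · 11·6/(7·8) → 33/28.
Hence the series converges for |t − 8| < 1/(33/28) = 28/33, so the radius of convergence is 28/33.
Endpoint t = 292/33: the terms alternate in sign and decrease monotonically to 0 in absolute value (size ~ c/n), so the alternating series test gives convergence.
At t = 236/33: comparison with the harmonic series Σ 1/n shows the series diverges.

(236/33, 292/33]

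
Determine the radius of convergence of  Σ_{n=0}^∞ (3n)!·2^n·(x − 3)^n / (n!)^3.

R = 1/54

Apply the ratio test: |a_{n+1}| / |a_n| = (3n+1)·(3n+2)·(3n+3)/(n+1)³ · 2, which tends to 54 as n → ∞.
The series converges when 54 · |x − 3| < 1, giving R = 1/54.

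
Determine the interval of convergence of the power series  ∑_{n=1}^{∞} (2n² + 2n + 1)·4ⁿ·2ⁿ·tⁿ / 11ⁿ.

Ratio test: |a_{n+1}/a_n| = [(2(n+1)² + 2(n+1) + 1)/(2n² + 2n + 1)] · 4·2/11 → 8/11 as n → ∞.
Convergence for |t| · 8/11 < 1, i.e. |t| < 11/8. So R = 11/8.
Endpoint t = 11/8: the terms do not tend to 0, so the series diverges.
At t = -11/8: the n-th term does not approach 0; divergence by the term test.

(-11/8, 11/8)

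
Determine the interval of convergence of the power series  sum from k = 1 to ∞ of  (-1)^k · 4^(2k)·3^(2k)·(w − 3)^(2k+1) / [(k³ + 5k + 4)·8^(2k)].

[7/3, 11/3]

Ratio test: |a_{k+1}/a_k| = [(k³ + 5k + 4)/((k+1)³ + 5(k+1) + 4)] · 16·9/64 → 9/4 as k → ∞.
Writing y = (w − 3)², the series in y has radius 4/9, so |w − 3| < √(4/9) = 2/3 and R = 2/3.
When w = 11/3, the series is dominated by a constant times Σ 1/k³, which converges (p = 3 > 1).
At w = 7/3: absolute convergence follows by limit comparison with Σ 1/k³.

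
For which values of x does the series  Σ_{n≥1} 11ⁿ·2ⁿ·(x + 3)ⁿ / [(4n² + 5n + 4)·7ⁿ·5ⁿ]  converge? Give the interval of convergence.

[-101/22, -31/22]

Ratio test: |a_{n+1}/a_n| = [(4n² + 5n + 4)/(4(n+1)² + 5(n+1) + 4)] · 11·2/(7·5) → 22/35 as n → ∞.
Hence the series converges for |x + 3| < 1/(22/35) = 35/22, so the radius of convergence is 35/22.
When x = -31/22, the series is dominated by a constant times Σ 1/n², which converges (p = 2 > 1).
At x = -101/22: the terms are on the order of 1/n², so the series converges absolutely by comparison with the p-series (p = 2 > 1).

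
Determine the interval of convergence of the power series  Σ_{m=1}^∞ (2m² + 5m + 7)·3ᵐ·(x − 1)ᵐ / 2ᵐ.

The ratio of consecutive coefficients is [(2(m+1)² + 5(m+1) + 7)/(2m² + 5m + 7)] · 3/2 → 3/2.
The series converges when 3/2 · |x − 1| < 1, giving R = 2/3.
Endpoint x = 5/3: the m-th term does not approach 0; divergence by the term test.
When x = 1/3, the terms have absolute value of order m², which does not tend to 0, so the series diverges by the divergence test.

(1/3, 5/3)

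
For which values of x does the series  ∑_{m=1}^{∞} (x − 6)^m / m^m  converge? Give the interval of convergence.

(−∞, ∞)

Root test: |a_m|^(1/m) = 1/m → 0.
The limit is 0 for every x, so R = ∞.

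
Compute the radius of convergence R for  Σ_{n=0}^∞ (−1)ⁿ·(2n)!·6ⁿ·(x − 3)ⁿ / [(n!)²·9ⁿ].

By the ratio test, |a_{n+1}/a_n| = (2n+1)·(2n+2)/(n+1)² · 6/9 → 8/3.
Thus R = 1/(8/3) = 3/8.

R = 3/8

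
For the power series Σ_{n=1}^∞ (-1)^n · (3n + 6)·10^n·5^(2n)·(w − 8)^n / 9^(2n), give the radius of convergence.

R = 81/250

Apply the ratio test: |a_{n+1}| / |a_n| = [(3(n+1) + 6)/(3n + 6)] · 10·25/81, which tends to 250/81 as n → ∞.
Thus R = 1/(250/81) = 81/250.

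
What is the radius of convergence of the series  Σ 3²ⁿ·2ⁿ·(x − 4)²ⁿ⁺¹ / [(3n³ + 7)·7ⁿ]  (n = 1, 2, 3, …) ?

Ratio test: |a_{n+1}/a_n| = [(3n³ + 7)/(3(n+1)³ + 7)] · 9·2/7 → 18/7 as n → ∞.
Writing y = (x − 4)², the series in y has radius 7/18, so |x − 4| < √(7/18) and R = √14/6.

R = √14/6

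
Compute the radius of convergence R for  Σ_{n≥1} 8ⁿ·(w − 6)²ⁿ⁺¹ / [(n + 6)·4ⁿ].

R = √2/2

Apply the ratio test: |a_{n+1}| / |a_n| = [(n + 6)/((n+1) + 6)] · 8/4, which tends to 2 as n → ∞.
Since the exponent of (w − 6) increases by 2 each term, convergence requires |w − 6|² < 1/2, hence R = √2/2.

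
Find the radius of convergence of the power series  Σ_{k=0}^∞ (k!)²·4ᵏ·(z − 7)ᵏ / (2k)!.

By the ratio test, |a_{k+1}/a_k| = (k+1)²/[(2k+1)·(2k+2)] · 4 → 1.
So the series converges when |z − 7| < 1 and diverges when |z − 7| > 1; R = 1.

R = 1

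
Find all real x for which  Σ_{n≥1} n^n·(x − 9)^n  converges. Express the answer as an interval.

By the Cauchy root test, |a_n|^(1/n) = n → ∞.
Since the n-th root of |a_n| is unbounded, the series converges only at x = 9; R = 0.

{9}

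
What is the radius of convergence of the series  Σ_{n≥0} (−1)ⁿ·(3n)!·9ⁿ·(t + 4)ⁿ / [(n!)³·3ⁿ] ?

Apply the ratio test: |a_{n+1}| / |a_n| = (3n+1)·(3n+2)·(3n+3)/(n+1)³ · 9/3, which tends to 81 as n → ∞.
Thus R = 1/(81) = 1/81.

R = 1/81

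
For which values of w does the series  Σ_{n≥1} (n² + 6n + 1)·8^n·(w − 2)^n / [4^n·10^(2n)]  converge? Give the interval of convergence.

By the ratio test, |a_{n+1}/a_n| = [((n+1)² + 6(n+1) + 1)/(n² + 6n + 1)] · 8/(4·100) → 1/50.
Convergence for |w − 2| · 1/50 < 1, i.e. |w − 2| < 50. So R = 50.
At w = 52: the n-th term does not approach 0; divergence by the term test.
When w = -48, the n-th term does not approach 0; divergence by the term test.

(-48, 52)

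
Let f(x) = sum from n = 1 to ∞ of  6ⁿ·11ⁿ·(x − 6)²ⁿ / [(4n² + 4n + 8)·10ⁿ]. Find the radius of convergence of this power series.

R = √165/33

Apply the ratio test: |a_{n+1}| / |a_n| = [(4n² + 4n + 8)/(4(n+1)² + 4(n+1) + 8)] · 6·11/10, which tends to 33/5 as n → ∞.
Successive powers of (x − 6) differ by 2, so the series converges when |x − 6|² · 33/5 < 1, i.e. |x − 6| < √(5/33). So R = √165/33.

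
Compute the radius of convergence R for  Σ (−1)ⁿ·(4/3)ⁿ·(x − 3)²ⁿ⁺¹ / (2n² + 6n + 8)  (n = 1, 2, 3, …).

R = √3/2

The ratio of consecutive coefficients is [(2n² + 6n + 8)/(2(n+1)² + 6(n+1) + 8)] · 4/3 → 4/3.
Since the exponent of (x − 3) increases by 2 each term, convergence requires |x − 3|² < 3/4, hence R = √3/2.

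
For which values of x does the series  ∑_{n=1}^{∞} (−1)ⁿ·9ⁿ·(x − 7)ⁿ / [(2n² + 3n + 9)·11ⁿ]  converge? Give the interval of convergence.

[52/9, 74/9]

Apply the ratio test: |a_{n+1}| / |a_n| = [(2n² + 3n + 9)/(2(n+1)² + 3(n+1) + 9)] · 9/11, which tends to 9/11 as n → ∞.
The series converges when 9/11 · |x − 7| < 1, giving R = 11/9.
At x = 74/9: the terms are on the order of 1/n², so the series converges absolutely by comparison with the p-series (p = 2 > 1).
Check x = 52/9: the series is dominated by a constant times Σ 1/n², which converges (p = 2 > 1).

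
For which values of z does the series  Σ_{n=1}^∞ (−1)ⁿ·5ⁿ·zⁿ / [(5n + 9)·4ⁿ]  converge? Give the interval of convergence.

(-4/5, 4/5]

The ratio of consecutive coefficients is [(5n + 9)/(5(n+1) + 9)] · 5/4 → 5/4.
Thus R = 1/(5/4) = 4/5.
At z = 4/5: an alternating series whose terms decrease to 0 in absolute value, so it converges by the Leibniz criterion.
At z = -4/5: the terms are asymptotic to a nonzero constant times 1/n, so the series diverges by limit comparison with Σ 1/n.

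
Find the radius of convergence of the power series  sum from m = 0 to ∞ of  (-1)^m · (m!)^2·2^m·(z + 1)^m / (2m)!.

Apply the ratio test: |a_{m+1}| / |a_m| = (m+1)²/[(2m+1)·(2m+2)] · 2, which tends to 1/2 as m → ∞.
Convergence for |z + 1| · 1/2 < 1, i.e. |z + 1| < 2. So R = 2.

R = 2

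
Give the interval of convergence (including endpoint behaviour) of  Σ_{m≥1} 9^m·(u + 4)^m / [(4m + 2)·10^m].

[-46/9, -26/9)

Apply the ratio test: |a_{m+1}| / |a_m| = [(4m + 2)/(4(m+1) + 2)] · 9/10, which tends to 9/10 as m → ∞.
Convergence for |u + 4| · 9/10 < 1, i.e. |u + 4| < 10/9. So R = 10/9.
At u = -26/9: comparison with the harmonic series Σ 1/m shows the series diverges.
When u = -46/9, convergence follows from the alternating series test (terms decrease monotonically to 0).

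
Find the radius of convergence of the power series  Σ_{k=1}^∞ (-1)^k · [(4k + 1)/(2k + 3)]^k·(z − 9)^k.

R = 1/2

Applying the root test, |a_k|^(1/k) = (4k + 1)/(2k + 3) → 2.
The series converges when 2 · |z − 9| < 1, giving R = 1/2.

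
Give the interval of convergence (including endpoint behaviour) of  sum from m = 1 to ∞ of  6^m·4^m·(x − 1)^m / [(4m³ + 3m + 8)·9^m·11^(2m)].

[-355/8, 371/8]

The ratio of consecutive coefficients is [(4m³ + 3m + 8)/(4(m+1)³ + 3(m+1) + 8)] · 6·4/(9·121) → 8/363.
The series converges when 8/363 · |x − 1| < 1, giving R = 363/8.
Check x = 371/8: the terms are on the order of 1/m³, so the series converges absolutely by comparison with the p-series (p = 3 > 1).
Endpoint x = -355/8: the series is dominated by a constant times Σ 1/m³, which converges (p = 3 > 1).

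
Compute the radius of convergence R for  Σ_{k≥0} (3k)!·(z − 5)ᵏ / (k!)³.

R = 1/27

Apply the ratio test: |a_{k+1}| / |a_k| = (3k+1)·(3k+2)·(3k+3)/(k+1)³, which tends to 27 as k → ∞.
Convergence for |z − 5| · 27 < 1, i.e. |z − 5| < 1/27. So R = 1/27.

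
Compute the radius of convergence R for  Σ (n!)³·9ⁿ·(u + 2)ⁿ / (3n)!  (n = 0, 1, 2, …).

Ratio test: |a_{n+1}/a_n| = (n+1)³/[(3n+1)·(3n+2)·(3n+3)] · 9 → 1/3 as n → ∞.
Thus R = 1/(1/3) = 3.

R = 3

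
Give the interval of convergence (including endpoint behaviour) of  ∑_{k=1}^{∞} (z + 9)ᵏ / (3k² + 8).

[-10, -8]

The ratio of consecutive coefficients is (3k² + 8)/(3(k+1)² + 8) → 1.
So the series converges when |z + 9| < 1 and diverges when |z + 9| > 1; R = 1.
When z = -8, the terms are on the order of 1/k², so the series converges absolutely by comparison with the p-series (p = 2 > 1).
At z = -10: absolute convergence follows by limit comparison with Σ 1/k².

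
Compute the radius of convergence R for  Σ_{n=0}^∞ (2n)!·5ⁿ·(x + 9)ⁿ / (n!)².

R = 1/20

The ratio of consecutive coefficients is (2n+1)·(2n+2)/(n+1)² · 5 → 20.
Thus R = 1/(20) = 1/20.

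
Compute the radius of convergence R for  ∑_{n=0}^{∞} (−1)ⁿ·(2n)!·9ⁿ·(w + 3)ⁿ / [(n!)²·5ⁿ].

R = 5/36

Ratio test: |a_{n+1}/a_n| = (2n+1)·(2n+2)/(n+1)² · 9/5 → 36/5 as n → ∞.
The series converges when 36/5 · |w + 3| < 1, giving R = 5/36.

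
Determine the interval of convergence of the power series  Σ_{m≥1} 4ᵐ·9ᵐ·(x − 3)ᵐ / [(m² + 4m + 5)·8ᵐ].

By the ratio test, |a_{m+1}/a_m| = [(m² + 4m + 5)/((m+1)² + 4(m+1) + 5)] · 4·9/8 → 9/2.
Thus R = 1/(9/2) = 2/9.
Endpoint x = 29/9: the terms are on the order of 1/m², so the series converges absolutely by comparison with the p-series (p = 2 > 1).
When x = 25/9, absolute convergence follows by limit comparison with Σ 1/m².

[25/9, 29/9]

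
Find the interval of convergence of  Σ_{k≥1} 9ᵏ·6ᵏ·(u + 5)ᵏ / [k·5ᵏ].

Ratio test: |a_{k+1}/a_k| = [k/(k+1)] · 9·6/5 → 54/5 as k → ∞.
Thus R = 1/(54/5) = 5/54.
Check u = -265/54: the terms behave like c/k; limit comparison with the harmonic series gives divergence.
Check u = -275/54: convergence follows from the alternating series test (terms decrease monotonically to 0).

[-275/54, -265/54)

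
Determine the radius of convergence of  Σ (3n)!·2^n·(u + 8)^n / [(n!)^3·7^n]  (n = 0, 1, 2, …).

The ratio of consecutive coefficients is (3n+1)·(3n+2)·(3n+3)/(n+1)³ · 2/7 → 54/7.
Convergence for |u + 8| · 54/7 < 1, i.e. |u + 8| < 7/54. So R = 7/54.

R = 7/54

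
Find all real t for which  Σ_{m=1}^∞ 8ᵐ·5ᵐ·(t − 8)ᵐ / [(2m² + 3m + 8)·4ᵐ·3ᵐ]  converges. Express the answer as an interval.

By the ratio test, |a_{m+1}/a_m| = [(2m² + 3m + 8)/(2(m+1)² + 3(m+1) + 8)] · 8·5/(4·3) → 10/3.
Hence the series converges for |t − 8| < 1/(10/3) = 3/10, so the radius of convergence is 3/10.
At t = 83/10: absolute convergence follows by limit comparison with Σ 1/m².
Check t = 77/10: absolute convergence follows by limit comparison with Σ 1/m².

[77/10, 83/10]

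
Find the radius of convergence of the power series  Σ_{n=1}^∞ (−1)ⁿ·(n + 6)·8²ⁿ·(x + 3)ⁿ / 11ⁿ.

The ratio of consecutive coefficients is [((n+1) + 6)/(n + 6)] · 64/11 → 64/11.
The series converges when 64/11 · |x + 3| < 1, giving R = 11/64.

R = 11/64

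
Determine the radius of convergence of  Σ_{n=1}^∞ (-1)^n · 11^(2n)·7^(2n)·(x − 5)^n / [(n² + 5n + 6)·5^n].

R = 5/5929

Ratio test: |a_{n+1}/a_n| = [(n² + 5n + 6)/((n+1)² + 5(n+1) + 6)] · 121·49/5 → 5929/5 as n → ∞.
Hence the series converges for |x − 5| < 1/(5929/5) = 5/5929, so the radius of convergence is 5/5929.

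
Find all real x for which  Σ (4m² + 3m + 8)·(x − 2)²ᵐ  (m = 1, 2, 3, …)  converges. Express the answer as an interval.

Ratio test: |a_{m+1}/a_m| = (4(m+1)² + 3(m+1) + 8)/(4m² + 3m + 8) → 1 as m → ∞.
Successive powers of (x − 2) differ by 2, so the series converges when |x − 2|² · 1 < 1, i.e. |x − 2| < √(1) = 1. So R = 1.
When x = 3, the terms have absolute value of order m², which does not tend to 0, so the series diverges by the divergence test.
Check x = 1: the terms have absolute value of order m², which does not tend to 0, so the series diverges by the divergence test.

(1, 3)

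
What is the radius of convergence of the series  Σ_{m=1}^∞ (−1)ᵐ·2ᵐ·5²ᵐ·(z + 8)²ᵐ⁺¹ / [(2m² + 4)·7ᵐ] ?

R = √14/10

Ratio test: |a_{m+1}/a_m| = [(2m² + 4)/(2(m+1)² + 4)] · 2·25/7 → 50/7 as m → ∞.
Successive powers of (z + 8) differ by 2, so the series converges when |z + 8|² · 50/7 < 1, i.e. |z + 8| < √(7/50). So R = √14/10.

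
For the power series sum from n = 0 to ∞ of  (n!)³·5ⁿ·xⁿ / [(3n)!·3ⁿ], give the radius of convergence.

R = 81/5

The ratio of consecutive coefficients is (n+1)³/[(3n+1)·(3n+2)·(3n+3)] · 5/3 → 5/81.
Convergence for |x| · 5/81 < 1, i.e. |x| < 81/5. So R = 81/5.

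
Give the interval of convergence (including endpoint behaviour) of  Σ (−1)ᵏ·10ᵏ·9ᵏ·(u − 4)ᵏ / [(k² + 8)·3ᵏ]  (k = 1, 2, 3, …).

[119/30, 121/30]

Apply the ratio test: |a_{k+1}| / |a_k| = [(k² + 8)/((k+1)² + 8)] · 10·9/3, which tends to 30 as k → ∞.
Convergence for |u − 4| · 30 < 1, i.e. |u − 4| < 1/30. So R = 1/30.
Endpoint u = 121/30: the series is dominated by a constant times Σ 1/k², which converges (p = 2 > 1).
At u = 119/30: the terms are on the order of 1/k², so the series converges absolutely by comparison with the p-series (p = 2 > 1).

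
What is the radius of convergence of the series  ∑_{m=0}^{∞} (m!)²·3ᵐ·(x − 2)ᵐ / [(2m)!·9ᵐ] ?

R = 12

By the ratio test, |a_{m+1}/a_m| = (m+1)²/[(2m+1)·(2m+2)] · 3/9 → 1/12.
Convergence for |x − 2| · 1/12 < 1, i.e. |x − 2| < 12. So R = 12.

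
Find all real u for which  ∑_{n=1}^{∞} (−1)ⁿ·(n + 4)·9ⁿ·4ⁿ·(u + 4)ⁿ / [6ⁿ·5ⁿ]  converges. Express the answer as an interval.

Apply the ratio test: |a_{n+1}| / |a_n| = [((n+1) + 4)/(n + 4)] · 9·4/(6·5), which tends to 6/5 as n → ∞.
Hence the series converges for |u + 4| < 1/(6/5) = 5/6, so the radius of convergence is 5/6.
Endpoint u = -19/6: the n-th term does not approach 0; divergence by the term test.
Endpoint u = -29/6: the n-th term does not approach 0; divergence by the term test.

(-29/6, -19/6)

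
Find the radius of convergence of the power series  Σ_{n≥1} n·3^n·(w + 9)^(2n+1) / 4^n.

Ratio test: |a_{n+1}/a_n| = [(n+1)/n] · 3/4 → 3/4 as n → ∞.
Successive powers of (w + 9) differ by 2, so the series converges when |w + 9|² · 3/4 < 1, i.e. |w + 9| < √(4/3). So R = 2√3/3.

R = 2√3/3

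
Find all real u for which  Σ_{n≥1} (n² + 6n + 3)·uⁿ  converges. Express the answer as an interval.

(-1, 1)

Apply the ratio test: |a_{n+1}| / |a_n| = ((n+1)² + 6(n+1) + 3)/(n² + 6n + 3), which tends to 1 as n → ∞.
Hence R = 1.
Check u = 1: the n-th term does not approach 0; divergence by the term test.
Endpoint u = -1: the terms have absolute value of order n², which does not tend to 0, so the series diverges by the divergence test.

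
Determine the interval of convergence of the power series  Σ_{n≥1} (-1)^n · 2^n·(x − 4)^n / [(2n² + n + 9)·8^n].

[0, 8]

The ratio of consecutive coefficients is [(2n² + n + 9)/(2(n+1)² + (n+1) + 9)] · 2/8 → 1/4.
Convergence for |x − 4| · 1/4 < 1, i.e. |x − 4| < 4. So R = 4.
Endpoint x = 8: the terms are on the order of 1/n², so the series converges absolutely by comparison with the p-series (p = 2 > 1).
At x = 0: the series is dominated by a constant times Σ 1/n², which converges (p = 2 > 1).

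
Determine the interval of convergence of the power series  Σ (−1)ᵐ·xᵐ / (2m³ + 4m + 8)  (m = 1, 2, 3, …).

[-1, 1]

Apply the ratio test: |a_{m+1}| / |a_m| = (2m³ + 4m + 8)/(2(m+1)³ + 4(m+1) + 8), which tends to 1 as m → ∞.
So the series converges when |x| < 1 and diverges when |x| > 1; R = 1.
Check x = 1: the terms are on the order of 1/m³, so the series converges absolutely by comparison with the p-series (p = 3 > 1).
At x = -1: absolute convergence follows by limit comparison with Σ 1/m³.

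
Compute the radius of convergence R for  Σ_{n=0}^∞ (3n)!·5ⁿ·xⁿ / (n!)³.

Apply the ratio test: |a_{n+1}| / |a_n| = (3n+1)·(3n+2)·(3n+3)/(n+1)³ · 5, which tends to 135 as n → ∞.
Convergence for |x| · 135 < 1, i.e. |x| < 1/135. So R = 1/135.

R = 1/135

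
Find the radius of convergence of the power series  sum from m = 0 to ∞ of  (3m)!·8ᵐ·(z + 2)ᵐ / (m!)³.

R = 1/216

Apply the ratio test: |a_{m+1}| / |a_m| = (3m+1)·(3m+2)·(3m+3)/(m+1)³ · 8, which tends to 216 as m → ∞.
Thus R = 1/(216) = 1/216.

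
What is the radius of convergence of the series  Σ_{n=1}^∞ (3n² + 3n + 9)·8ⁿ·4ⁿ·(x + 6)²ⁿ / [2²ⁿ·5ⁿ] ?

R = √10/4

Ratio test: |a_{n+1}/a_n| = [(3(n+1)² + 3(n+1) + 9)/(3n² + 3n + 9)] · 8·4/(4·5) → 8/5 as n → ∞.
Writing y = (x + 6)², the series in y has radius 5/8, so |x + 6| < √(5/8) and R = √10/4.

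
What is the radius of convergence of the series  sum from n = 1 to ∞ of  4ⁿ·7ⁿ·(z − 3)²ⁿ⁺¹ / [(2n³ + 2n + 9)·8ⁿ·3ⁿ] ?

By the ratio test, |a_{n+1}/a_n| = [(2n³ + 2n + 9)/(2(n+1)³ + 2(n+1) + 9)] · 4·7/(8·3) → 7/6.
Successive powers of (z − 3) differ by 2, so the series converges when |z − 3|² · 7/6 < 1, i.e. |z − 3| < √(6/7). So R = √42/7.

R = √42/7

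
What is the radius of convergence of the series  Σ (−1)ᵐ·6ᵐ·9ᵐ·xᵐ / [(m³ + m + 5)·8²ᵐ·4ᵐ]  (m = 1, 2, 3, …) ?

R = 128/27

Apply the ratio test: |a_{m+1}| / |a_m| = [(m³ + m + 5)/((m+1)³ + (m+1) + 5)] · 6·9/(64·4), which tends to 27/128 as m → ∞.
The series converges when 27/128 · |x| < 1, giving R = 128/27.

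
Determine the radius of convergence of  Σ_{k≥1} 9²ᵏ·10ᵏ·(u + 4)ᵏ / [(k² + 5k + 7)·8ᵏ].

R = 4/405

Apply the ratio test: |a_{k+1}| / |a_k| = [(k² + 5k + 7)/((k+1)² + 5(k+1) + 7)] · 81·10/8, which tends to 405/4 as k → ∞.
The series converges when 405/4 · |u + 4| < 1, giving R = 4/405.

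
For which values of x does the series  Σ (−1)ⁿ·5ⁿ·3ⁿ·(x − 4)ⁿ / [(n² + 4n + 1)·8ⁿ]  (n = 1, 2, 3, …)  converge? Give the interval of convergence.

Apply the ratio test: |a_{n+1}| / |a_n| = [(n² + 4n + 1)/((n+1)² + 4(n+1) + 1)] · 5·3/8, which tends to 15/8 as n → ∞.
Hence the series converges for |x − 4| < 1/(15/8) = 8/15, so the radius of convergence is 8/15.
Check x = 68/15: the series is dominated by a constant times Σ 1/n², which converges (p = 2 > 1).
At x = 52/15: absolute convergence follows by limit comparison with Σ 1/n².

[52/15, 68/15]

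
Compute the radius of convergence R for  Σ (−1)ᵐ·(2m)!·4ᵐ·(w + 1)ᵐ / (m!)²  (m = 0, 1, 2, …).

R = 1/16

By the ratio test, |a_{m+1}/a_m| = (2m+1)·(2m+2)/(m+1)² · 4 → 16.
Convergence for |w + 1| · 16 < 1, i.e. |w + 1| < 1/16. So R = 1/16.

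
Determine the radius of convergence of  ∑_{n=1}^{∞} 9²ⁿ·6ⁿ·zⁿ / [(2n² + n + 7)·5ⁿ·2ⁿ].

R = 5/243

The ratio of consecutive coefficients is [(2n² + n + 7)/(2(n+1)² + (n+1) + 7)] · 81·6/(5·2) → 243/5.
Convergence for |z| · 243/5 < 1, i.e. |z| < 5/243. So R = 5/243.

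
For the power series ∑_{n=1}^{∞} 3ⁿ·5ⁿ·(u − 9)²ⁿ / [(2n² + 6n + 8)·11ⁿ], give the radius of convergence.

Ratio test: |a_{n+1}/a_n| = [(2n² + 6n + 8)/(2(n+1)² + 6(n+1) + 8)] · 3·5/11 → 15/11 as n → ∞.
Writing y = (u − 9)², the series in y has radius 11/15, so |u − 9| < √(11/15) and R = √165/15.

R = √165/15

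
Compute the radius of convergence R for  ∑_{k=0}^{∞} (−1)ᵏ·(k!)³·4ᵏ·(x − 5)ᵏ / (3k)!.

By the ratio test, |a_{k+1}/a_k| = (k+1)³/[(3k+1)·(3k+2)·(3k+3)] · 4 → 4/27.
The series converges when 4/27 · |x − 5| < 1, giving R = 27/4.

R = 27/4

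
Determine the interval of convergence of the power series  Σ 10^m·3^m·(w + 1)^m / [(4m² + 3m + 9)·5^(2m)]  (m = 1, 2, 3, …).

Ratio test: |a_{m+1}/a_m| = [(4m² + 3m + 9)/(4(m+1)² + 3(m+1) + 9)] · 10·3/25 → 6/5 as m → ∞.
The series converges when 6/5 · |w + 1| < 1, giving R = 5/6.
Check w = -1/6: the terms are on the order of 1/m², so the series converges absolutely by comparison with the p-series (p = 2 > 1).
At w = -11/6: absolute convergence follows by limit comparison with Σ 1/m².

[-11/6, -1/6]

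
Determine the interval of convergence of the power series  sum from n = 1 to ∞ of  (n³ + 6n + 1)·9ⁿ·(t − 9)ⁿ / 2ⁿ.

(79/9, 83/9)

By the ratio test, |a_{n+1}/a_n| = [((n+1)³ + 6(n+1) + 1)/(n³ + 6n + 1)] · 9/2 → 9/2.
The series converges when 9/2 · |t − 9| < 1, giving R = 2/9.
When t = 83/9, the terms do not tend to 0, so the series diverges.
Endpoint t = 79/9: the n-th term does not approach 0; divergence by the term test.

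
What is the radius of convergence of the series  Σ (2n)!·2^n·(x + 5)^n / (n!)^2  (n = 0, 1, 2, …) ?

R = 1/8

By the ratio test, |a_{n+1}/a_n| = (2n+1)·(2n+2)/(n+1)² · 2 → 8.
Hence the series converges for |x + 5| < 1/(8) = 1/8, so the radius of convergence is 1/8.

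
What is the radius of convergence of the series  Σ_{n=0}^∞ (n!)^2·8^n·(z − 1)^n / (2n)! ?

R = 1/2

Ratio test: |a_{n+1}/a_n| = (n+1)²/[(2n+1)·(2n+2)] · 8 → 2 as n → ∞.
Thus R = 1/(2) = 1/2.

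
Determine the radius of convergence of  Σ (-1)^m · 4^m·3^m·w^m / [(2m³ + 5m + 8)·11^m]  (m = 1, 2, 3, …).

Ratio test: |a_{m+1}/a_m| = [(2m³ + 5m + 8)/(2(m+1)³ + 5(m+1) + 8)] · 4·3/11 → 12/11 as m → ∞.
Hence the series converges for |w| < 1/(12/11) = 11/12, so the radius of convergence is 11/12.

R = 11/12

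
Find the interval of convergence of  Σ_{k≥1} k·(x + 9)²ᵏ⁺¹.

(-10, -8)

Apply the ratio test: |a_{k+1}| / |a_k| = (k+1)/k, which tends to 1 as k → ∞.
Since the exponent of (x + 9) increases by 2 each term, convergence requires |x + 9|² < 1, hence R = 1.
Endpoint x = -8: the terms have absolute value of order k, which does not tend to 0, so the series diverges by the divergence test.
When x = -10, the terms do not tend to 0, so the series diverges.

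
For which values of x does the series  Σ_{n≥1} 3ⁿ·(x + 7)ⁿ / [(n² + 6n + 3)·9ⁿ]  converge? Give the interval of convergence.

By the ratio test, |a_{n+1}/a_n| = [(n² + 6n + 3)/((n+1)² + 6(n+1) + 3)] · 3/9 → 1/3.
Hence the series converges for |x + 7| < 1/(1/3) = 3, so the radius of convergence is 3.
Endpoint x = -4: absolute convergence follows by limit comparison with Σ 1/n².
Check x = -10: the terms are on the order of 1/n², so the series converges absolutely by comparison with the p-series (p = 2 > 1).

[-10, -4]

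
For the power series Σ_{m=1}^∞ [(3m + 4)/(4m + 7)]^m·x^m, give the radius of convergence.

R = 4/3

Applying the root test, |a_m|^(1/m) = (3m + 4)/(4m + 7) → 3/4.
Thus R = 1/(3/4) = 4/3.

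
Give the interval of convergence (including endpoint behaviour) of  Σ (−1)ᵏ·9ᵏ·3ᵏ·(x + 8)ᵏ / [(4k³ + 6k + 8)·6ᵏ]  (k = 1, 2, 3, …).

[-74/9, -70/9]

The ratio of consecutive coefficients is [(4k³ + 6k + 8)/(4(k+1)³ + 6(k+1) + 8)] · 9·3/6 → 9/2.
Thus R = 1/(9/2) = 2/9.
Check x = -70/9: absolute convergence follows by limit comparison with Σ 1/k³.
At x = -74/9: absolute convergence follows by limit comparison with Σ 1/k³.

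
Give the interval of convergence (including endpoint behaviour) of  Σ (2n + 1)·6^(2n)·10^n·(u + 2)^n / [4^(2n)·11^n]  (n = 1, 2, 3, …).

Ratio test: |a_{n+1}/a_n| = [(2(n+1) + 1)/(2n + 1)] · 36·10/(16·11) → 45/22 as n → ∞.
The series converges when 45/22 · |u + 2| < 1, giving R = 22/45.
At u = -68/45: the terms have absolute value of order n, which does not tend to 0, so the series diverges by the divergence test.
When u = -112/45, the terms have absolute value of order n, which does not tend to 0, so the series diverges by the divergence test.

(-112/45, -68/45)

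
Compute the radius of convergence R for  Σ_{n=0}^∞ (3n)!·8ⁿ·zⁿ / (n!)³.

Apply the ratio test: |a_{n+1}| / |a_n| = (3n+1)·(3n+2)·(3n+3)/(n+1)³ · 8, which tends to 216 as n → ∞.
Thus R = 1/(216) = 1/216.

R = 1/216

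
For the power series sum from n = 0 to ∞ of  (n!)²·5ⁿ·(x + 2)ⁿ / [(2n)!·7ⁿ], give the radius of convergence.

R = 28/5

Ratio test: |a_{n+1}/a_n| = (n+1)²/[(2n+1)·(2n+2)] · 5/7 → 5/28 as n → ∞.
The series converges when 5/28 · |x + 2| < 1, giving R = 28/5.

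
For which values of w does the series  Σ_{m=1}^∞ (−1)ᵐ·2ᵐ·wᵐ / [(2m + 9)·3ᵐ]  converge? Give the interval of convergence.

Ratio test: |a_{m+1}/a_m| = [(2m + 9)/(2(m+1) + 9)] · 2/3 → 2/3 as m → ∞.
Hence the series converges for |w| < 1/(2/3) = 3/2, so the radius of convergence is 3/2.
When w = 3/2, an alternating series whose terms decrease to 0 in absolute value, so it converges by the Leibniz criterion.
When w = -3/2, the terms are asymptotic to a nonzero constant times 1/m, so the series diverges by limit comparison with Σ 1/m.

(-3/2, 3/2]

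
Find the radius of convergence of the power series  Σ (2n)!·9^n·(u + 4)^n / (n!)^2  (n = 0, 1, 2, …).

R = 1/36

Ratio test: |a_{n+1}/a_n| = (2n+1)·(2n+2)/(n+1)² · 9 → 36 as n → ∞.
Convergence for |u + 4| · 36 < 1, i.e. |u + 4| < 1/36. So R = 1/36.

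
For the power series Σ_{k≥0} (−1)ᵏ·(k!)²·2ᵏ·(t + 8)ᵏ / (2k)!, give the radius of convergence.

The ratio of consecutive coefficients is (k+1)²/[(2k+1)·(2k+2)] · 2 → 1/2.
Hence the series converges for |t + 8| < 1/(1/2) = 2, so the radius of convergence is 2.

R = 2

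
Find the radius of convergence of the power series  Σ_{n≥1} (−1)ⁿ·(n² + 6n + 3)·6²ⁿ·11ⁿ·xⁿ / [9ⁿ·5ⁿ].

By the ratio test, |a_{n+1}/a_n| = [((n+1)² + 6(n+1) + 3)/(n² + 6n + 3)] · 36·11/(9·5) → 44/5.
The series converges when 44/5 · |x| < 1, giving R = 5/44.

R = 5/44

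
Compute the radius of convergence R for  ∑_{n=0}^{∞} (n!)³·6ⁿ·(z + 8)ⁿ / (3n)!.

R = 9/2

By the ratio test, |a_{n+1}/a_n| = (n+1)³/[(3n+1)·(3n+2)·(3n+3)] · 6 → 2/9.
Thus R = 1/(2/9) = 9/2.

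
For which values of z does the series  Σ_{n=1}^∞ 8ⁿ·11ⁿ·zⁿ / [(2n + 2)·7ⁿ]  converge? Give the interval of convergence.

Ratio test: |a_{n+1}/a_n| = [(2n + 2)/(2(n+1) + 2)] · 8·11/7 → 88/7 as n → ∞.
Convergence for |z| · 88/7 < 1, i.e. |z| < 7/88. So R = 7/88.
Check z = 7/88: the terms are asymptotic to a nonzero constant times 1/n, so the series diverges by limit comparison with Σ 1/n.
When z = -7/88, an alternating series whose terms decrease to 0 in absolute value, so it converges by the Leibniz criterion.

[-7/88, 7/88)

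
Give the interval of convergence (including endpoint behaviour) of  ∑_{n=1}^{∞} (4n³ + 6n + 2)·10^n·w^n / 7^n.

The ratio of consecutive coefficients is [(4(n+1)³ + 6(n+1) + 2)/(4n³ + 6n + 2)] · 10/7 → 10/7.
Hence the series converges for |w| < 1/(10/7) = 7/10, so the radius of convergence is 7/10.
Check w = 7/10: the terms do not tend to 0, so the series diverges.
At w = -7/10: the terms do not tend to 0, so the series diverges.

(-7/10, 7/10)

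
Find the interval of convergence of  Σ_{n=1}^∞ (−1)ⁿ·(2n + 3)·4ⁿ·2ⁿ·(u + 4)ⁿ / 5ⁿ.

Apply the ratio test: |a_{n+1}| / |a_n| = [(2(n+1) + 3)/(2n + 3)] · 4·2/5, which tends to 8/5 as n → ∞.
Convergence for |u + 4| · 8/5 < 1, i.e. |u + 4| < 5/8. So R = 5/8.
When u = -27/8, the terms do not tend to 0, so the series diverges.
At u = -37/8: the terms have absolute value of order n, which does not tend to 0, so the series diverges by the divergence test.

(-37/8, -27/8)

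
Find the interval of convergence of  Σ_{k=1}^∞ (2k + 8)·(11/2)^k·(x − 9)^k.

(97/11, 101/11)

By the ratio test, |a_{k+1}/a_k| = [(2(k+1) + 8)/(2k + 8)] · 11/2 → 11/2.
Convergence for |x − 9| · 11/2 < 1, i.e. |x − 9| < 2/11. So R = 2/11.
Check x = 101/11: the k-th term does not approach 0; divergence by the term test.
Check x = 97/11: the k-th term does not approach 0; divergence by the term test.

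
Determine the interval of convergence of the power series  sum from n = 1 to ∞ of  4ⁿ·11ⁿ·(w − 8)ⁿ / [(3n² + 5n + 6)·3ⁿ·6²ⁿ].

By the ratio test, |a_{n+1}/a_n| = [(3n² + 5n + 6)/(3(n+1)² + 5(n+1) + 6)] · 4·11/(3·36) → 11/27.
Convergence for |w − 8| · 11/27 < 1, i.e. |w − 8| < 27/11. So R = 27/11.
When w = 115/11, the terms are on the order of 1/n², so the series converges absolutely by comparison with the p-series (p = 2 > 1).
At w = 61/11: absolute convergence follows by limit comparison with Σ 1/n².

[61/11, 115/11]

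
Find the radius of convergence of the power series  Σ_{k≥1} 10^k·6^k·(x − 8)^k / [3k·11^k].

The ratio of consecutive coefficients is [3k/3(k+1)] · 10·6/11 → 60/11.
The series converges when 60/11 · |x − 8| < 1, giving R = 11/60.

R = 11/60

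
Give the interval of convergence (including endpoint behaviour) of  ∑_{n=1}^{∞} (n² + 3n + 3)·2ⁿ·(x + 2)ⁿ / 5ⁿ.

(-9/2, 1/2)

The ratio of consecutive coefficients is [((n+1)² + 3(n+1) + 3)/(n² + 3n + 3)] · 2/5 → 2/5.
The series converges when 2/5 · |x + 2| < 1, giving R = 5/2.
At x = 1/2: the terms have absolute value of order n², which does not tend to 0, so the series diverges by the divergence test.
Endpoint x = -9/2: the terms have absolute value of order n², which does not tend to 0, so the series diverges by the divergence test.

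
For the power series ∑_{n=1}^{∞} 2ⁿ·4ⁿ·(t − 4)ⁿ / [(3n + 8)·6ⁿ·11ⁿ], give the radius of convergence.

By the ratio test, |a_{n+1}/a_n| = [(3n + 8)/(3(n+1) + 8)] · 2·4/(6·11) → 4/33.
Thus R = 1/(4/33) = 33/4.

R = 33/4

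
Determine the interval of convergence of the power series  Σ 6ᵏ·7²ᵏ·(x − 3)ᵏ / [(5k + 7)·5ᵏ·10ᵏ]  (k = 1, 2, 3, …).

By the ratio test, |a_{k+1}/a_k| = [(5k + 7)/(5(k+1) + 7)] · 6·49/(5·10) → 147/25.
Thus R = 1/(147/25) = 25/147.
Check x = 466/147: the terms are asymptotic to a nonzero constant times 1/k, so the series diverges by limit comparison with Σ 1/k.
When x = 416/147, an alternating series whose terms decrease to 0 in absolute value, so it converges by the Leibniz criterion.

[416/147, 466/147)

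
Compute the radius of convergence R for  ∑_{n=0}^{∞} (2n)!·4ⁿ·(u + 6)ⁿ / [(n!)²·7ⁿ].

R = 7/16

Ratio test: |a_{n+1}/a_n| = (2n+1)·(2n+2)/(n+1)² · 4/7 → 16/7 as n → ∞.
Hence the series converges for |u + 6| < 1/(16/7) = 7/16, so the radius of convergence is 7/16.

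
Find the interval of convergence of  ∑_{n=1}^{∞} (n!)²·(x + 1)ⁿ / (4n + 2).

Ratio test: |a_{n+1}/a_n| = (n+1)² · (4n + 2)/(4(n+1) + 2) → ∞ as n → ∞.
Since the ratio → ∞, the series diverges for every x ≠ -1, and R = 0.

{-1}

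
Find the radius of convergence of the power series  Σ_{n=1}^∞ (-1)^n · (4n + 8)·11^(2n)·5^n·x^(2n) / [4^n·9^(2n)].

R = 18√5/55

Ratio test: |a_{n+1}/a_n| = [(4(n+1) + 8)/(4n + 8)] · 121·5/(4·81) → 605/324 as n → ∞.
Writing y = x², the series in y has radius 324/605, so |x| < √(324/605) and R = 18√5/55.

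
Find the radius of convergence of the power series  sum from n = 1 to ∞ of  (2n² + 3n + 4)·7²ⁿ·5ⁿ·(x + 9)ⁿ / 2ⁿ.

Ratio test: |a_{n+1}/a_n| = [(2(n+1)² + 3(n+1) + 4)/(2n² + 3n + 4)] · 49·5/2 → 245/2 as n → ∞.
Convergence for |x + 9| · 245/2 < 1, i.e. |x + 9| < 2/245. So R = 2/245.

R = 2/245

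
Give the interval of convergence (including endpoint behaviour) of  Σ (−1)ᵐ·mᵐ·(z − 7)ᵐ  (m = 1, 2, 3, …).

{7}

Applying the root test, |a_m|^(1/m) = m → ∞.
Since the m-th root of |a_m| is unbounded, the series converges only at z = 7; R = 0.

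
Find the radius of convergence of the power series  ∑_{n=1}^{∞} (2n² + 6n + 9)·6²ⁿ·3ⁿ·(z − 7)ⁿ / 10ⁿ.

The ratio of consecutive coefficients is [(2(n+1)² + 6(n+1) + 9)/(2n² + 6n + 9)] · 36·3/10 → 54/5.
Convergence for |z − 7| · 54/5 < 1, i.e. |z − 7| < 5/54. So R = 5/54.

R = 5/54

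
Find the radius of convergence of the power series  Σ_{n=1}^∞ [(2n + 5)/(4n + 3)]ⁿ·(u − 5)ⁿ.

Root test: |a_n|^(1/n) = (2n + 5)/(4n + 3) → 1/2.
Hence the series converges for |u − 5| < 1/(1/2) = 2, so the radius of convergence is 2.

R = 2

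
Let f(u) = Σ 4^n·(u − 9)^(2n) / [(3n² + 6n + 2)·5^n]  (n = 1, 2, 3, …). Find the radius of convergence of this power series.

R = √5/2

Ratio test: |a_{n+1}/a_n| = [(3n² + 6n + 2)/(3(n+1)² + 6(n+1) + 2)] · 4/5 → 4/5 as n → ∞.
Since the exponent of (u − 9) increases by 2 each term, convergence requires |u − 9|² < 5/4, hence R = √5/2.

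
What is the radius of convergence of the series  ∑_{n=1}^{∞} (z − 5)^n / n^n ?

Applying the root test, |a_n|^(1/n) = 1/n → 0.
The limit is 0 for every z, so R = ∞.

R = ∞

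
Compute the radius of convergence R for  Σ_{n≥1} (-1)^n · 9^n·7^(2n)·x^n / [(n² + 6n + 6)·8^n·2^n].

R = 16/441

Apply the ratio test: |a_{n+1}| / |a_n| = [(n² + 6n + 6)/((n+1)² + 6(n+1) + 6)] · 9·49/(8·2), which tends to 441/16 as n → ∞.
The series converges when 441/16 · |x| < 1, giving R = 16/441.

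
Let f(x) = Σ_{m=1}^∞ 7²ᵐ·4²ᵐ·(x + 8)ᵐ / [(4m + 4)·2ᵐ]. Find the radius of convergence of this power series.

By the ratio test, |a_{m+1}/a_m| = [(4m + 4)/(4(m+1) + 4)] · 49·16/2 → 392.
Thus R = 1/(392) = 1/392.

R = 1/392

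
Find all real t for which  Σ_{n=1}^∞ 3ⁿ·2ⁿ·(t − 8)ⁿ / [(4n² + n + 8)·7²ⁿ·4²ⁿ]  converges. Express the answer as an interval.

Apply the ratio test: |a_{n+1}| / |a_n| = [(4n² + n + 8)/(4(n+1)² + (n+1) + 8)] · 3·2/(49·16), which tends to 3/392 as n → ∞.
The series converges when 3/392 · |t − 8| < 1, giving R = 392/3.
Endpoint t = 416/3: the terms are on the order of 1/n², so the series converges absolutely by comparison with the p-series (p = 2 > 1).
When t = -368/3, the series is dominated by a constant times Σ 1/n², which converges (p = 2 > 1).

[-368/3, 416/3]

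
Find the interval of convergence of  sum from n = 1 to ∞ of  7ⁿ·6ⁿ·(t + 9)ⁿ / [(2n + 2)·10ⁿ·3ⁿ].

[-68/7, -58/7)

Ratio test: |a_{n+1}/a_n| = [(2n + 2)/(2(n+1) + 2)] · 7·6/(10·3) → 7/5 as n → ∞.
The series converges when 7/5 · |t + 9| < 1, giving R = 5/7.
Endpoint t = -58/7: the terms behave like c/n; limit comparison with the harmonic series gives divergence.
When t = -68/7, convergence follows from the alternating series test (terms decrease monotonically to 0).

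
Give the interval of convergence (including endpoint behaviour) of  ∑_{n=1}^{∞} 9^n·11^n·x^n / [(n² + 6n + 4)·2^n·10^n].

The ratio of consecutive coefficients is [(n² + 6n + 4)/((n+1)² + 6(n+1) + 4)] · 9·11/(2·10) → 99/20.
Convergence for |x| · 99/20 < 1, i.e. |x| < 20/99. So R = 20/99.
Check x = 20/99: absolute convergence follows by limit comparison with Σ 1/n².
Check x = -20/99: the terms are on the order of 1/n², so the series converges absolutely by comparison with the p-series (p = 2 > 1).

[-20/99, 20/99]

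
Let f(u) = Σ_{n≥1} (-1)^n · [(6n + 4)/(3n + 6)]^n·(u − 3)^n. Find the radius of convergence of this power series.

R = 1/2

Applying the root test, |a_n|^(1/n) = (6n + 4)/(3n + 6) → 2.
Convergence for |u − 3| · 2 < 1, i.e. |u − 3| < 1/2. So R = 1/2.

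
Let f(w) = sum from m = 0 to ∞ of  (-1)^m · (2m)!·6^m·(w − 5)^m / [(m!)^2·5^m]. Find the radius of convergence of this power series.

R = 5/24

By the ratio test, |a_{m+1}/a_m| = (2m+1)·(2m+2)/(m+1)² · 6/5 → 24/5.
Convergence for |w − 5| · 24/5 < 1, i.e. |w − 5| < 5/24. So R = 5/24.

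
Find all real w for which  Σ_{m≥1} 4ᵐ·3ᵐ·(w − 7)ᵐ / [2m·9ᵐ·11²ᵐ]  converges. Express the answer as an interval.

[-335/4, 391/4)

The ratio of consecutive coefficients is [2m/2(m+1)] · 4·3/(9·121) → 4/363.
Hence the series converges for |w − 7| < 1/(4/363) = 363/4, so the radius of convergence is 363/4.
When w = 391/4, the terms behave like c/m; limit comparison with the harmonic series gives divergence.
Check w = -335/4: the terms alternate in sign and decrease monotonically to 0 in absolute value (size ~ c/m), so the alternating series test gives convergence.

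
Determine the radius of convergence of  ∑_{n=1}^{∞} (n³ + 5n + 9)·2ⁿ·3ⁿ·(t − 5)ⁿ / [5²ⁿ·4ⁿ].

The ratio of consecutive coefficients is [((n+1)³ + 5(n+1) + 9)/(n³ + 5n + 9)] · 2·3/(25·4) → 3/50.
Hence the series converges for |t − 5| < 1/(3/50) = 50/3, so the radius of convergence is 50/3.

R = 50/3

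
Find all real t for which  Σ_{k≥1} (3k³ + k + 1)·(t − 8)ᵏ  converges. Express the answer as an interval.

(7, 9)

By the ratio test, |a_{k+1}/a_k| = (3(k+1)³ + (k+1) + 1)/(3k³ + k + 1) → 1.
Hence R = 1.
At t = 9: the terms do not tend to 0, so the series diverges.
Endpoint t = 7: the terms have absolute value of order k³, which does not tend to 0, so the series diverges by the divergence test.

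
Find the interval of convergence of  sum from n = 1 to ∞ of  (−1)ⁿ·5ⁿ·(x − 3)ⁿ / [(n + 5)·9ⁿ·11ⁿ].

The ratio of consecutive coefficients is [(n + 5)/((n+1) + 5)] · 5/(9·11) → 5/99.
Thus R = 1/(5/99) = 99/5.
When x = 114/5, convergence follows from the alternating series test (terms decrease monotonically to 0).
Endpoint x = -84/5: the terms are asymptotic to a nonzero constant times 1/n, so the series diverges by limit comparison with Σ 1/n.

(-84/5, 114/5]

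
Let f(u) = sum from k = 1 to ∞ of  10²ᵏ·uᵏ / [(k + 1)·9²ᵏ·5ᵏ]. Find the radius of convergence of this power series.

Ratio test: |a_{k+1}/a_k| = [(k + 1)/((k+1) + 1)] · 100/(81·5) → 20/81 as k → ∞.
The series converges when 20/81 · |u| < 1, giving R = 81/20.

R = 81/20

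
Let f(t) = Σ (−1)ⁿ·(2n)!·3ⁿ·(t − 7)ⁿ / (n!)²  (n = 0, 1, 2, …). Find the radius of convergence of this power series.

Ratio test: |a_{n+1}/a_n| = (2n+1)·(2n+2)/(n+1)² · 3 → 12 as n → ∞.
Hence the series converges for |t − 7| < 1/(12) = 1/12, so the radius of convergence is 1/12.

R = 1/12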